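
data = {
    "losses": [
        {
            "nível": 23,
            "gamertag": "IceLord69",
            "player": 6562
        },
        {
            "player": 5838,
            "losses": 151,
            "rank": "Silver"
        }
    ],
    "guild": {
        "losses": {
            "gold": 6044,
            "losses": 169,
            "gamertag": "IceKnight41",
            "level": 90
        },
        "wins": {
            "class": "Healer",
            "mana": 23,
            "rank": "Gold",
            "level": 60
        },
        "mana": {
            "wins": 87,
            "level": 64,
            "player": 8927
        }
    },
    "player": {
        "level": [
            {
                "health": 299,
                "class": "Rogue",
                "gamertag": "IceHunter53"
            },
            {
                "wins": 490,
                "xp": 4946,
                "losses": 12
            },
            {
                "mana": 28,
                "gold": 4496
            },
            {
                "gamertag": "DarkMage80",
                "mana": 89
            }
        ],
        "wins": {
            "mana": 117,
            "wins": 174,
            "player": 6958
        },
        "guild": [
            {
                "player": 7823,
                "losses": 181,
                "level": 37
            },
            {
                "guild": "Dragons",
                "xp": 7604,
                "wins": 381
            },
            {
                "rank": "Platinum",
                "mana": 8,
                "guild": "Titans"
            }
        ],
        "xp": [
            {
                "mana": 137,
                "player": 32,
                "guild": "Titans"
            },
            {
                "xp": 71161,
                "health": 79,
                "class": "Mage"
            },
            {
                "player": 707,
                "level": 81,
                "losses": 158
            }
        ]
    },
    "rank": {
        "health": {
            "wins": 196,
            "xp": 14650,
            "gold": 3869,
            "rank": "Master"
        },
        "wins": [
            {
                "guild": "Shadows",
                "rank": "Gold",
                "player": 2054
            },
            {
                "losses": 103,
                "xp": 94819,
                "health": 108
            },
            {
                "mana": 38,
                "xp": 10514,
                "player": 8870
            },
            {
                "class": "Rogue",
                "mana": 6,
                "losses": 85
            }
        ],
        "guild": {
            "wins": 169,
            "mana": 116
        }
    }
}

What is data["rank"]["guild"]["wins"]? 169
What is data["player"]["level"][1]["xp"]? 4946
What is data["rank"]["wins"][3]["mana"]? 6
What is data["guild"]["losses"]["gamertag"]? "IceKnight41"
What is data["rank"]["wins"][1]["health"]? 108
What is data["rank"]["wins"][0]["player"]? 2054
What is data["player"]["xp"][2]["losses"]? 158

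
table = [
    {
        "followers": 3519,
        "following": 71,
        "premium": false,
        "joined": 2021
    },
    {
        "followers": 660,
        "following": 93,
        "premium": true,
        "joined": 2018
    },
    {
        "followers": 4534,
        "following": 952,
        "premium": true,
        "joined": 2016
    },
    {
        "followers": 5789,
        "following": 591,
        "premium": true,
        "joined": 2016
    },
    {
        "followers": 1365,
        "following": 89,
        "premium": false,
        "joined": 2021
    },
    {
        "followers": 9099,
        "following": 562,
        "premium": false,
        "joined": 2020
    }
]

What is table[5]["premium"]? False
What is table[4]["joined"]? 2021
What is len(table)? 6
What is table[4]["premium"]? False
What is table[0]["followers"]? 3519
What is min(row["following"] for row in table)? 71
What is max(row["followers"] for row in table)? 9099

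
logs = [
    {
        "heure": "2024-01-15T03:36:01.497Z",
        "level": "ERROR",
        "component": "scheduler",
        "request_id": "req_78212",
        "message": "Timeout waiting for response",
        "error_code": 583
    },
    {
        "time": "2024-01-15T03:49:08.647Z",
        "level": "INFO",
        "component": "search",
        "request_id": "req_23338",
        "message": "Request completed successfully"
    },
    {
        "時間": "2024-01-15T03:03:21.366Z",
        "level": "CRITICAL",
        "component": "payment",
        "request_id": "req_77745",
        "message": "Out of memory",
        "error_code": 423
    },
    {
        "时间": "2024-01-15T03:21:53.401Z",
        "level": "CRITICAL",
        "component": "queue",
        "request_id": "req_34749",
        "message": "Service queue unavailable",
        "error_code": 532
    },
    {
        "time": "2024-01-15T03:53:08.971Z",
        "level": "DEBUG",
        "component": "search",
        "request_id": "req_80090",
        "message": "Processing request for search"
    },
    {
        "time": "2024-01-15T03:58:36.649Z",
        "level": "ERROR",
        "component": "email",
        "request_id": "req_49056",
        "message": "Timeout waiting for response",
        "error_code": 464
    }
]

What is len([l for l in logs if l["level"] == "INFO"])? 1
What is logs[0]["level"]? "ERROR"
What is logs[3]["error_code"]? 532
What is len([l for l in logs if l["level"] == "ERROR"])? 2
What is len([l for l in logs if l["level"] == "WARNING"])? 0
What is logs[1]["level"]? "INFO"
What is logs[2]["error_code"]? 423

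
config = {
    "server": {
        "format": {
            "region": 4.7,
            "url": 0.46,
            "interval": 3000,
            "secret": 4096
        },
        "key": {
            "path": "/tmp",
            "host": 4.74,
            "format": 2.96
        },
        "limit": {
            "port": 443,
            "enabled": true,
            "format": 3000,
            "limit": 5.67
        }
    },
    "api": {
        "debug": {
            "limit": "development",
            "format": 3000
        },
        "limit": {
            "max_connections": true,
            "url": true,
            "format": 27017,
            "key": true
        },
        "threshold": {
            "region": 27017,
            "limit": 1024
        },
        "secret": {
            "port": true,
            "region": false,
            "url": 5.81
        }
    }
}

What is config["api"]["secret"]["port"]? True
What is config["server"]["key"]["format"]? 2.96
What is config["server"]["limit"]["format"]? 3000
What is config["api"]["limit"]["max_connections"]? True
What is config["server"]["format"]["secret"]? 4096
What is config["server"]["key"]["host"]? 4.74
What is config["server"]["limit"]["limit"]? 5.67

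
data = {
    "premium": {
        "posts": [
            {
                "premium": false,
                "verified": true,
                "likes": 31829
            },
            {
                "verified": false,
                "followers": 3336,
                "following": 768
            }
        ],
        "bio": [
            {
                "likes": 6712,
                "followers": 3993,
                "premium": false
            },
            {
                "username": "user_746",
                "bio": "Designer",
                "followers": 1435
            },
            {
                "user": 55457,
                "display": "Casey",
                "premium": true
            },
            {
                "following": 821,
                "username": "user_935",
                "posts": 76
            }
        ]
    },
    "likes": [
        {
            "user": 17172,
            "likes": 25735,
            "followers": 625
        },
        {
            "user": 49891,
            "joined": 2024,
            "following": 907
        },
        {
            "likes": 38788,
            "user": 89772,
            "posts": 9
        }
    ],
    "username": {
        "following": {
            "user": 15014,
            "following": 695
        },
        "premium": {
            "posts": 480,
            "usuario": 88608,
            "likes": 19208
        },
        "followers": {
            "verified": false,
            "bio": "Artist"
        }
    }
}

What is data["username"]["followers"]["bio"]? "Artist"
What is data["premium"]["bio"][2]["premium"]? True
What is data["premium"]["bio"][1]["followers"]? 1435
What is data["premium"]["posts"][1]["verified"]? False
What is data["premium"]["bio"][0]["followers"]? 3993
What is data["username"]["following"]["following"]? 695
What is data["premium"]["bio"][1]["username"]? "user_746"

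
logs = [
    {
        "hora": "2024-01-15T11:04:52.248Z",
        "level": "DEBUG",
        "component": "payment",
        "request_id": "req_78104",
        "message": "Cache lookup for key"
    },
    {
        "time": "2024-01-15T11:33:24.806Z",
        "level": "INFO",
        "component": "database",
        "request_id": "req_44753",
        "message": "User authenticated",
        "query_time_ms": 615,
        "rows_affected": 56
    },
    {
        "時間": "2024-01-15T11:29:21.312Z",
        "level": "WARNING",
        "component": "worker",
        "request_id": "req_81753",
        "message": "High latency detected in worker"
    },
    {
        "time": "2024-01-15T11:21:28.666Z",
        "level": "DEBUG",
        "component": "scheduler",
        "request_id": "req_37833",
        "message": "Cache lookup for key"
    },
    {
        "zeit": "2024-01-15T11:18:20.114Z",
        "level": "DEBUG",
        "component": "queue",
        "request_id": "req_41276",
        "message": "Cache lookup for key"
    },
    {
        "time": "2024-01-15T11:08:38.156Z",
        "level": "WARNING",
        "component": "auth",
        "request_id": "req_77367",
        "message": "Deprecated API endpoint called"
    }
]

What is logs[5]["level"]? "WARNING"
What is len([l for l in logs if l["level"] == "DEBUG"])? 3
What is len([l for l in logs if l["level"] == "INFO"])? 1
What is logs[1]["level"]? "INFO"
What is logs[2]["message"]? "High latency detected in worker"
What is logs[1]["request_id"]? "req_44753"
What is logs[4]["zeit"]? "2024-01-15T11:18:20.114Z"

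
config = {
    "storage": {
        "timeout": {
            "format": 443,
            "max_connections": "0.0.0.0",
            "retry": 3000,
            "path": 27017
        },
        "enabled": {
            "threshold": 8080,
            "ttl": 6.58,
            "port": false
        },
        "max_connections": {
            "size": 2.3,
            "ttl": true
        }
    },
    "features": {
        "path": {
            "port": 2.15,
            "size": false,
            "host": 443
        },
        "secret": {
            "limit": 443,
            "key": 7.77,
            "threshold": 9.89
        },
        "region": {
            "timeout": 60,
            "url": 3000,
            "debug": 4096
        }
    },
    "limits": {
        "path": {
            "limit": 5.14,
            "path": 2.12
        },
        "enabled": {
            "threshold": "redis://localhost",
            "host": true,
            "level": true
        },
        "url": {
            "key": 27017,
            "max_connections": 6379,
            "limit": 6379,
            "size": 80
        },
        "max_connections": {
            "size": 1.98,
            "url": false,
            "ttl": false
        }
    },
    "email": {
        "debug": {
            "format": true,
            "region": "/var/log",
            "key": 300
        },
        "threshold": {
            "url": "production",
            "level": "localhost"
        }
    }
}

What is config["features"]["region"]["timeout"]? 60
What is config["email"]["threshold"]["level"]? "localhost"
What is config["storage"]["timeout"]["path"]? 27017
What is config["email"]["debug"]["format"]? True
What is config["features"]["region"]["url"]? 3000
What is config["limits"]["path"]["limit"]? 5.14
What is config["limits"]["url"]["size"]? 80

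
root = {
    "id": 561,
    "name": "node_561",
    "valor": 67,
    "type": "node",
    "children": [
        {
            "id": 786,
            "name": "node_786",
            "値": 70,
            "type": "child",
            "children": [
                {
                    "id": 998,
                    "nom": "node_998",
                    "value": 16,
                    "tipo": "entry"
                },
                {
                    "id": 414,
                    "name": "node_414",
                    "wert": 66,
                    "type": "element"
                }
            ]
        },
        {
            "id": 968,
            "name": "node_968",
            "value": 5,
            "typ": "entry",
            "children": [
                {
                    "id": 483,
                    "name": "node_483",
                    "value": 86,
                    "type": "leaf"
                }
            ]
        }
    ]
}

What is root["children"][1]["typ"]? "entry"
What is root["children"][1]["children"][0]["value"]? 86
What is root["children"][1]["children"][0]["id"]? 483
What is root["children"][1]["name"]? "node_968"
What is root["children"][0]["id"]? 786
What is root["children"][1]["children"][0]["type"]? "leaf"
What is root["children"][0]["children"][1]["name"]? "node_414"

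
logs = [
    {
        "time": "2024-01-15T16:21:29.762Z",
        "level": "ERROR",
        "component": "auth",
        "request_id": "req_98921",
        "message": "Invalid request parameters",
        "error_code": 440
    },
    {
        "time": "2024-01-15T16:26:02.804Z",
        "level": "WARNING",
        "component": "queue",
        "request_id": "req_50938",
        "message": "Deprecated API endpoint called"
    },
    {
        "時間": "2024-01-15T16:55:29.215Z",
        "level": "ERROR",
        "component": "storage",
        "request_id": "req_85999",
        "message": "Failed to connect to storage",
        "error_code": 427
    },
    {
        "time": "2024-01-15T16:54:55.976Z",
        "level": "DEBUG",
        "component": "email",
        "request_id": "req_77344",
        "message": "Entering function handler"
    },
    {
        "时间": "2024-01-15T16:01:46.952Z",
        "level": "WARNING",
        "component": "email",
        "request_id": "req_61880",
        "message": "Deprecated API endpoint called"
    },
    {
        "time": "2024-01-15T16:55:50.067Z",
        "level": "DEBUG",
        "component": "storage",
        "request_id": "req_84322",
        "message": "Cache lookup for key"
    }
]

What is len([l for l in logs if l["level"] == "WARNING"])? 2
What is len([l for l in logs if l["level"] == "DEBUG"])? 2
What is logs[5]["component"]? "storage"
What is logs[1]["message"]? "Deprecated API endpoint called"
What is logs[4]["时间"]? "2024-01-15T16:01:46.952Z"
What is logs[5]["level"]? "DEBUG"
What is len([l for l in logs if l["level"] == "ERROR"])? 2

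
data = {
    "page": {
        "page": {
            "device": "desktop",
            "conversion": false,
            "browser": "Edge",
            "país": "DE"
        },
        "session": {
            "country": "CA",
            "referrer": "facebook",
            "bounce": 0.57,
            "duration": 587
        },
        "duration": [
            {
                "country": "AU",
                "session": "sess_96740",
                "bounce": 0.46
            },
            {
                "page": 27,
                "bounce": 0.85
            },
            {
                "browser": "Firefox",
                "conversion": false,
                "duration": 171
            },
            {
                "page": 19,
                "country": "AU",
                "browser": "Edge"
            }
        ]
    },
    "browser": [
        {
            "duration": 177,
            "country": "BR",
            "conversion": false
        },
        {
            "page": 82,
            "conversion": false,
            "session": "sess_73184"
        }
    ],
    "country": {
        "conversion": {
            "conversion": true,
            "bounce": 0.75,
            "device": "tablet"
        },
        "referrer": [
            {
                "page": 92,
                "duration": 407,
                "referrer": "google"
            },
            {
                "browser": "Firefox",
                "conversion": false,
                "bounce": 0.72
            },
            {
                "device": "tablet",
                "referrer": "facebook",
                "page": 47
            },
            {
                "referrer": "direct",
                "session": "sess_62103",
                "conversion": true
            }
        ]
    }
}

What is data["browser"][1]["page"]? 82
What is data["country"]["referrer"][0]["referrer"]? "google"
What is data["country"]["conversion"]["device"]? "tablet"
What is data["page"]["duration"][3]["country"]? "AU"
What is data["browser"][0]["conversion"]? False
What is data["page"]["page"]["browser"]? "Edge"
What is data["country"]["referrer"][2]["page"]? 47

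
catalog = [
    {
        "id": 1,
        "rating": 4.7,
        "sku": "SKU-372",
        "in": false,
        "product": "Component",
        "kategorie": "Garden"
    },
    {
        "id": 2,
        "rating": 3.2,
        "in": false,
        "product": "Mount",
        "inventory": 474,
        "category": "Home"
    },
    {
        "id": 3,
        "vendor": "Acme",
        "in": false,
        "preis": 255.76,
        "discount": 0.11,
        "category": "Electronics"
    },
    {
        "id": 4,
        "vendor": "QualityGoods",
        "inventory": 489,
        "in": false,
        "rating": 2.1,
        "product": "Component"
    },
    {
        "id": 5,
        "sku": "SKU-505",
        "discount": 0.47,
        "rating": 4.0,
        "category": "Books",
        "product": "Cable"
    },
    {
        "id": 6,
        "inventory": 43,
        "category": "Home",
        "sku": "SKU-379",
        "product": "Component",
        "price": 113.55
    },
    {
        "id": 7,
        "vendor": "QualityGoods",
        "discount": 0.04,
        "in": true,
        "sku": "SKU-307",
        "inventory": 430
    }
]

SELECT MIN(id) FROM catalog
1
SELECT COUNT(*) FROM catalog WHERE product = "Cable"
1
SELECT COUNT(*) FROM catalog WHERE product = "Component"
3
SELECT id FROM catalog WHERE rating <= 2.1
[4]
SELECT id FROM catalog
[1, 2, 3, 4, 5, 6, 7]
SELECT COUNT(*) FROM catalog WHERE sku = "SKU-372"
1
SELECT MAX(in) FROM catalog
True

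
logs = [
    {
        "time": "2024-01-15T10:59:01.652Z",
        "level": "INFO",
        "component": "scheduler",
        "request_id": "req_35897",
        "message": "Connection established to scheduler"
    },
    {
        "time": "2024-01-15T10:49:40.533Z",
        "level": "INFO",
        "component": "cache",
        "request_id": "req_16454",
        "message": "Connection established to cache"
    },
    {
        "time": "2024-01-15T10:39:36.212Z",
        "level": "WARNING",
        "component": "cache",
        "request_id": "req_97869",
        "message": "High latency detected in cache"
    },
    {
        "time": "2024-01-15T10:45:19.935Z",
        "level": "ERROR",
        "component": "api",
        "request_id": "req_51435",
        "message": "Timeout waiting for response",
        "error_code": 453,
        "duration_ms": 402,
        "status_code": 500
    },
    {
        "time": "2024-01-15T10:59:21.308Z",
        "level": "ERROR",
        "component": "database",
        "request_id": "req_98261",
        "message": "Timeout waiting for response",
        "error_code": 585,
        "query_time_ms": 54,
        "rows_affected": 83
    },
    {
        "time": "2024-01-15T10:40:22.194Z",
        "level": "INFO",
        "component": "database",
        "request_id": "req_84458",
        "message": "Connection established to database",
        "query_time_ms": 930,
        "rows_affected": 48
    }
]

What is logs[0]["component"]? "scheduler"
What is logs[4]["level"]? "ERROR"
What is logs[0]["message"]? "Connection established to scheduler"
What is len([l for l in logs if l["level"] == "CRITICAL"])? 0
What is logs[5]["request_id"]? "req_84458"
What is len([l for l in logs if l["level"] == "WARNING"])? 1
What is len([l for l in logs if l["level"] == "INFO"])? 3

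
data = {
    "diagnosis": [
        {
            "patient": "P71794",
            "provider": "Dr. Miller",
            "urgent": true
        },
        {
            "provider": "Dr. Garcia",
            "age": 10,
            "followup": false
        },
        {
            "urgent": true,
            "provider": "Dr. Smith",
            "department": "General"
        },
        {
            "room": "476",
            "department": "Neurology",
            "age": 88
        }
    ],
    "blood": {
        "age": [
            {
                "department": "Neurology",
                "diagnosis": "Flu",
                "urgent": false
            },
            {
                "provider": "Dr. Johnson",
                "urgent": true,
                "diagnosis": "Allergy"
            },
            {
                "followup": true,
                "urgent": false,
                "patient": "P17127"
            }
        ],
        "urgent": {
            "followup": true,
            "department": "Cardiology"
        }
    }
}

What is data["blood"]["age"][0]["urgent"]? False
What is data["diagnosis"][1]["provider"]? "Dr. Garcia"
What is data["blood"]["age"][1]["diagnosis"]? "Allergy"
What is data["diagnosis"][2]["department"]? "General"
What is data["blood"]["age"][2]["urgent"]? False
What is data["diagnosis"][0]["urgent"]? True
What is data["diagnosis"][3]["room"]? "476"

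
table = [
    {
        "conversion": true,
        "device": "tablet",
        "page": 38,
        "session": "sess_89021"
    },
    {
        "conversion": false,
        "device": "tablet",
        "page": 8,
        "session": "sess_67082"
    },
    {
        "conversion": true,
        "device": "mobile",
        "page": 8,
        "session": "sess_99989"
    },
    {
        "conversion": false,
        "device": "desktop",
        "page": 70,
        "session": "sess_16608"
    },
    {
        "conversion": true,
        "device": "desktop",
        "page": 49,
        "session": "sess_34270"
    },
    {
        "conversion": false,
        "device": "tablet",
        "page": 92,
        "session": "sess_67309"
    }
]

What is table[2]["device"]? "mobile"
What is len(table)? 6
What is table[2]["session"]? "sess_99989"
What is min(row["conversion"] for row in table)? False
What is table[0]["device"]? "tablet"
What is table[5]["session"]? "sess_67309"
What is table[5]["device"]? "tablet"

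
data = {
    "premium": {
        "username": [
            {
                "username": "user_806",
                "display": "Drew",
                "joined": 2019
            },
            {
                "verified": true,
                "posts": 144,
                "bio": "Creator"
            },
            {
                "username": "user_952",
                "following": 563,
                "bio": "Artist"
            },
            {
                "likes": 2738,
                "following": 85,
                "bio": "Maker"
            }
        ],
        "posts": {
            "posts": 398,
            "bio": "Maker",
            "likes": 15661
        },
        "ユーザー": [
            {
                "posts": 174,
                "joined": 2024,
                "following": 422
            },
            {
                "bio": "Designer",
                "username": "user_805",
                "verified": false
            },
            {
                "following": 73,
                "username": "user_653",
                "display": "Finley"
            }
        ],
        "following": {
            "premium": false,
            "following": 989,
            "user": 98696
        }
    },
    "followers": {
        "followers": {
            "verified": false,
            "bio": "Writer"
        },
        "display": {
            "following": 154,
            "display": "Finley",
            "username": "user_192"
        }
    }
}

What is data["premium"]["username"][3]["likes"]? 2738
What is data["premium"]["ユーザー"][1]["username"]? "user_805"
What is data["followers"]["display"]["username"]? "user_192"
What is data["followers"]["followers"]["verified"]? False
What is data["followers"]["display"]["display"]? "Finley"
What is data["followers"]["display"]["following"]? 154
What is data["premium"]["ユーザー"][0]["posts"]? 174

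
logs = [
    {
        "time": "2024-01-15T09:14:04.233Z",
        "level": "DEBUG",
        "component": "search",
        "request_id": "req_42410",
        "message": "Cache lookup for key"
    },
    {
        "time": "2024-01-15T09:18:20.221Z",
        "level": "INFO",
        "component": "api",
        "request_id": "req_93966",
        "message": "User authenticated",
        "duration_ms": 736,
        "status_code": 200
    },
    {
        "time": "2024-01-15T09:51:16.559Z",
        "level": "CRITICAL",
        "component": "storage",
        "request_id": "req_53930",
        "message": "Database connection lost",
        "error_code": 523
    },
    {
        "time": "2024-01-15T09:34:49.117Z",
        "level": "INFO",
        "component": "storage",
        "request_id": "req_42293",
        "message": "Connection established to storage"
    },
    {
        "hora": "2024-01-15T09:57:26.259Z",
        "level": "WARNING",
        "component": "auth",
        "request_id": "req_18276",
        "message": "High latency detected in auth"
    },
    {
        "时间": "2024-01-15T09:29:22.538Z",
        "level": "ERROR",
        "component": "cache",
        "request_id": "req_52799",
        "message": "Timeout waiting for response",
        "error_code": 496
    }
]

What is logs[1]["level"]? "INFO"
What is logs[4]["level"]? "WARNING"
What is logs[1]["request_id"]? "req_93966"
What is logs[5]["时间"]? "2024-01-15T09:29:22.538Z"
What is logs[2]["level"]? "CRITICAL"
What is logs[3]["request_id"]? "req_42293"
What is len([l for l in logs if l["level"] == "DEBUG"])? 1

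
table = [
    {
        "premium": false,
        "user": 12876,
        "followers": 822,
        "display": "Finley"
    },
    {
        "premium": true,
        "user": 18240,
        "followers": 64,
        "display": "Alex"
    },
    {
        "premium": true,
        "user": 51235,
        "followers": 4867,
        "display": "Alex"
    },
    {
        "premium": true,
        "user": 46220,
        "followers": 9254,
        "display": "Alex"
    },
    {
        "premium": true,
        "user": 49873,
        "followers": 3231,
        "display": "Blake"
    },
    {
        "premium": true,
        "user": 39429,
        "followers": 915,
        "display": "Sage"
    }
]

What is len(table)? 6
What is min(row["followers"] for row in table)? 64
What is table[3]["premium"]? True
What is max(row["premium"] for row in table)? True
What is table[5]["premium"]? True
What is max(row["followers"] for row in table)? 9254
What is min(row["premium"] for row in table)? False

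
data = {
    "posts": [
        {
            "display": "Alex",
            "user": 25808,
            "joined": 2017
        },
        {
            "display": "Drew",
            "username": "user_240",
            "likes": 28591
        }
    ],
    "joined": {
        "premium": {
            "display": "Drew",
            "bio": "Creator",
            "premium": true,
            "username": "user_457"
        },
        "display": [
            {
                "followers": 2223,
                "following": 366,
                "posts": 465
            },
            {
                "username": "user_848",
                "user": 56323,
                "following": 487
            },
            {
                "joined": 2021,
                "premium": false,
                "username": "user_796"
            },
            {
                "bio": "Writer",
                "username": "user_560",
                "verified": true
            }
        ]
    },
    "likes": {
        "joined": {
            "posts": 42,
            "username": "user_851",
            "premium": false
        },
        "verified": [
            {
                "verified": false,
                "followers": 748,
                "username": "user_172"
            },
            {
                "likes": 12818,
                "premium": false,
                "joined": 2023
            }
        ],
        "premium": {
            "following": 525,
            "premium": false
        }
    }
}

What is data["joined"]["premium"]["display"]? "Drew"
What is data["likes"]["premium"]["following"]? 525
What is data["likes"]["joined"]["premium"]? False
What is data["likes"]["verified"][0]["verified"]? False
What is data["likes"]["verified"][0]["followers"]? 748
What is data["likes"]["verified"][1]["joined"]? 2023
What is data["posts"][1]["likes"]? 28591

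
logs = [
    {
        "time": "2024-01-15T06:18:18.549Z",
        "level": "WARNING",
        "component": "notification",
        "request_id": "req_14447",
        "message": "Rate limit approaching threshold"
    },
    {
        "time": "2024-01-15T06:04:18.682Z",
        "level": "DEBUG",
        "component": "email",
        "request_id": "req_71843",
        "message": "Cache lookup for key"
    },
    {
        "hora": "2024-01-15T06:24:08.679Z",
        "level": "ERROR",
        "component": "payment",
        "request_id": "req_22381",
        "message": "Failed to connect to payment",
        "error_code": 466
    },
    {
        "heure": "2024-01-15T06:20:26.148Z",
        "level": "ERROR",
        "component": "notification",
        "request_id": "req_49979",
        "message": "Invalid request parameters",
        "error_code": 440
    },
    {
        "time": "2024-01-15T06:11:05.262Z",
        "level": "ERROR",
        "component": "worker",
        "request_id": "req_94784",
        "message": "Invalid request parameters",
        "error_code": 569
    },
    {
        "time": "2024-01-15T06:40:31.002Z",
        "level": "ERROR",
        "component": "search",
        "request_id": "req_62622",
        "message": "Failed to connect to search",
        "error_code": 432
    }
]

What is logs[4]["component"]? "worker"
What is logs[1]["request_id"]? "req_71843"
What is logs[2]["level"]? "ERROR"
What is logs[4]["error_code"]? 569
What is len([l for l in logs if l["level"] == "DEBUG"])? 1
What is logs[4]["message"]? "Invalid request parameters"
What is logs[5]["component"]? "search"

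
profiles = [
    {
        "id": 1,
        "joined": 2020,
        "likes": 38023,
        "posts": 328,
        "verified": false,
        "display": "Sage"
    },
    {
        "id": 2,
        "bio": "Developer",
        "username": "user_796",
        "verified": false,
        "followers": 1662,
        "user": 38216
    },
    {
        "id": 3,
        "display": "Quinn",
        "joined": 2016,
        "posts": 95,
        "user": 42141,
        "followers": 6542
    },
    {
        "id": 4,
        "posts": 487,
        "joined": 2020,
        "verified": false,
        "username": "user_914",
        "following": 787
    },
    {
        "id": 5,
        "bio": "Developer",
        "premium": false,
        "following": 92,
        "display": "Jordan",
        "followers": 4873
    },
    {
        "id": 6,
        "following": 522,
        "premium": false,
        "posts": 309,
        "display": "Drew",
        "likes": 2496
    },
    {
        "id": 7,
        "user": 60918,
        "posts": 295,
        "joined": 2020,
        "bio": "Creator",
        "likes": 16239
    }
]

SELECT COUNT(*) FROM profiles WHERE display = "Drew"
1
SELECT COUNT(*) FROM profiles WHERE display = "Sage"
1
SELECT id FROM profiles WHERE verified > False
[]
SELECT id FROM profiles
[1, 2, 3, 4, 5, 6, 7]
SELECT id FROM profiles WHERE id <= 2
[1, 2]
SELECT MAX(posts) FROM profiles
487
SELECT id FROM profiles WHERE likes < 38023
[6, 7]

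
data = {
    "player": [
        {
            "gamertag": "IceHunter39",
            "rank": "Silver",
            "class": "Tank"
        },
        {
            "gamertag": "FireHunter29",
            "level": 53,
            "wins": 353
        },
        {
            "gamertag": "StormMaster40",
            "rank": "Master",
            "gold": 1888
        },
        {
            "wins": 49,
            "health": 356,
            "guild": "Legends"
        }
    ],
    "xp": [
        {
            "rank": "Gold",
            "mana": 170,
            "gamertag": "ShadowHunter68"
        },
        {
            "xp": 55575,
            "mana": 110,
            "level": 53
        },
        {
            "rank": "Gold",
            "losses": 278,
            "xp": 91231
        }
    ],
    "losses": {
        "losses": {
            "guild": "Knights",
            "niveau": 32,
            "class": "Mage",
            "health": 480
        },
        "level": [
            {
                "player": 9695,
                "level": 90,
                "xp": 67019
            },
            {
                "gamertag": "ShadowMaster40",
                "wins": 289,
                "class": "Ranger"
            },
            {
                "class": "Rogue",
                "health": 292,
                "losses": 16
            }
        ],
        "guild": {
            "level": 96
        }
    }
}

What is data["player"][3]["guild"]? "Legends"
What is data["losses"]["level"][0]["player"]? 9695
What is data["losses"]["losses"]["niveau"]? 32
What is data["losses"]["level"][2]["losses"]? 16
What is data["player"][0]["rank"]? "Silver"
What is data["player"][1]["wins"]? 353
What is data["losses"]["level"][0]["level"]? 90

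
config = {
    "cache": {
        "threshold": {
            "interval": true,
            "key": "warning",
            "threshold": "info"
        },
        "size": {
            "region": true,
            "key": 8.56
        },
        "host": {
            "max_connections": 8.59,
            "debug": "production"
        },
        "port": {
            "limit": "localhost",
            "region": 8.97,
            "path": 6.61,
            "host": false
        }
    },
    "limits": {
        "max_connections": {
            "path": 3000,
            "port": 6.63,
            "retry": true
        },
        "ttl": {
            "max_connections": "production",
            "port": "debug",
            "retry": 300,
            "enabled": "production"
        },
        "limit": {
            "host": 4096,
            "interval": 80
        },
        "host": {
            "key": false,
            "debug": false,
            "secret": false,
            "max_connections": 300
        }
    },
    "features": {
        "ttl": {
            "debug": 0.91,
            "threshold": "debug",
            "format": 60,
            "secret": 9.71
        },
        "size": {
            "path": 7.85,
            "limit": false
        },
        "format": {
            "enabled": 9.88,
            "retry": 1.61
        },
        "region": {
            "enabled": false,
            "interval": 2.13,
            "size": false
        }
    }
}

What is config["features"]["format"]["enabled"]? 9.88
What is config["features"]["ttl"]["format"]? 60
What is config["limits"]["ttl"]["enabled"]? "production"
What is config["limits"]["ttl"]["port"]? "debug"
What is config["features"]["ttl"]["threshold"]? "debug"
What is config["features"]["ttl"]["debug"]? 0.91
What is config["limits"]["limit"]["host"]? 4096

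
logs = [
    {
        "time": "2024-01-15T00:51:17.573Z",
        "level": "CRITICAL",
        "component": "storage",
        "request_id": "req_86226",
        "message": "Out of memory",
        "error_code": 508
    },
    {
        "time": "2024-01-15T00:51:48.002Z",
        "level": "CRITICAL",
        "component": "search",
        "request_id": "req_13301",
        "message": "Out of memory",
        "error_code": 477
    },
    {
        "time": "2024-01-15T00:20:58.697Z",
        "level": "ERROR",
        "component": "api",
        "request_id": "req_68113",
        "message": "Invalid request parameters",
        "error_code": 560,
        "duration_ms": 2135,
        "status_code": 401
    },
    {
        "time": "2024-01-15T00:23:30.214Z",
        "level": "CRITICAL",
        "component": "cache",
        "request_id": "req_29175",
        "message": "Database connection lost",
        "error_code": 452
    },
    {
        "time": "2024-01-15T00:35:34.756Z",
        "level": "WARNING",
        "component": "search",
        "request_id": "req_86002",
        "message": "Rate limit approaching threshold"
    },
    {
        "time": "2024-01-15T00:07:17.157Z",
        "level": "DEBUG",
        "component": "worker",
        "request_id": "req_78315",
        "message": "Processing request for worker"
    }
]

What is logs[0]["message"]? "Out of memory"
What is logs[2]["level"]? "ERROR"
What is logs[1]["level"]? "CRITICAL"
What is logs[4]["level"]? "WARNING"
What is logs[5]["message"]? "Processing request for worker"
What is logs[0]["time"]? "2024-01-15T00:51:17.573Z"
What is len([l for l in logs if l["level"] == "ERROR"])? 1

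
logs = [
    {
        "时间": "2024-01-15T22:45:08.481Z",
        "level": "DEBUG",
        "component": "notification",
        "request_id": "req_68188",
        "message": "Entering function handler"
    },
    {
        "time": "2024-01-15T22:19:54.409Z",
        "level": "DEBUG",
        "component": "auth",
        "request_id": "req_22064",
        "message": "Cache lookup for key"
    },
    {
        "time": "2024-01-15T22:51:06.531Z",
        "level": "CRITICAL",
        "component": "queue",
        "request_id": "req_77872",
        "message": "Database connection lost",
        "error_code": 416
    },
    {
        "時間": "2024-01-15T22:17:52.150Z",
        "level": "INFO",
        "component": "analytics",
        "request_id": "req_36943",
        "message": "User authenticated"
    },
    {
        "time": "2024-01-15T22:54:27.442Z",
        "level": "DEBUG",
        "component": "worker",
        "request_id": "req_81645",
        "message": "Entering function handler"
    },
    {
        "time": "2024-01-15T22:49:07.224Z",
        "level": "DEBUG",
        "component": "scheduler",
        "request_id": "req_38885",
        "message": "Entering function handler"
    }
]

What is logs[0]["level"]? "DEBUG"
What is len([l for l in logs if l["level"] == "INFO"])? 1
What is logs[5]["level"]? "DEBUG"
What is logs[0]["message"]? "Entering function handler"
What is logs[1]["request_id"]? "req_22064"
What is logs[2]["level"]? "CRITICAL"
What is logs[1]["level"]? "DEBUG"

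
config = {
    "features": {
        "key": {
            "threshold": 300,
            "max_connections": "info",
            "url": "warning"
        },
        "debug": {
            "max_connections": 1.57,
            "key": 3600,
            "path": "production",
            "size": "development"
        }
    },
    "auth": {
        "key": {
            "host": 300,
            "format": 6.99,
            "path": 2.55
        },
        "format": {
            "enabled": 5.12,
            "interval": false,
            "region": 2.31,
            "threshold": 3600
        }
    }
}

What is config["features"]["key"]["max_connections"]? "info"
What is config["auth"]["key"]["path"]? 2.55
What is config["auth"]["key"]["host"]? 300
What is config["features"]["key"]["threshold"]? 300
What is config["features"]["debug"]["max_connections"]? 1.57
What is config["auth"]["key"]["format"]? 6.99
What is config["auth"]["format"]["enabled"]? 5.12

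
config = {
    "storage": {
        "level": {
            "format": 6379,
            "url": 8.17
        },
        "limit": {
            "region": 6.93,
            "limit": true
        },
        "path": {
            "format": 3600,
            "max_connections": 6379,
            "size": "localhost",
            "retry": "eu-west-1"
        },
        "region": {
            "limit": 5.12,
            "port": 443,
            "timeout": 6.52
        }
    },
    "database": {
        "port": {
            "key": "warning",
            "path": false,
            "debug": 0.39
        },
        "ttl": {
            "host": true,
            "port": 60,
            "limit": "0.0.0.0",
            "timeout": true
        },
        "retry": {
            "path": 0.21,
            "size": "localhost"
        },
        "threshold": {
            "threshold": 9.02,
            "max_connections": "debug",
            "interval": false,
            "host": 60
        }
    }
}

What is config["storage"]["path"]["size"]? "localhost"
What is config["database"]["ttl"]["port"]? 60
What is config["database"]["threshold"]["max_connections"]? "debug"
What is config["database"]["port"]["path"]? False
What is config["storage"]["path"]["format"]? 3600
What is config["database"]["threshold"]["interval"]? False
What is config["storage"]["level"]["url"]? 8.17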